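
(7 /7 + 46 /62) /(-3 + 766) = 54 /23653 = 0.00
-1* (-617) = 617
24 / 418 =12 / 209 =0.06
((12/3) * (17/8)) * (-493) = -8381/2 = -4190.50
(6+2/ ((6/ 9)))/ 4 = 9/ 4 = 2.25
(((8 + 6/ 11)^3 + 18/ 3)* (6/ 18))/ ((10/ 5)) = 419285/ 3993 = 105.01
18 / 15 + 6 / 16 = 63 / 40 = 1.58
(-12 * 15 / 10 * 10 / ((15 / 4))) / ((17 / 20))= -960 / 17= -56.47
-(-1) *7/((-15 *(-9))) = 7/135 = 0.05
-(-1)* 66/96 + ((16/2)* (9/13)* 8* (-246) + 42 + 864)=-2078545/208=-9993.00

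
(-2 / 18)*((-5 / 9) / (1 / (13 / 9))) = 65 / 729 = 0.09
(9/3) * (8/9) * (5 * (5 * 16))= 3200/3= 1066.67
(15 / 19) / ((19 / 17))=255 / 361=0.71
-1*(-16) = 16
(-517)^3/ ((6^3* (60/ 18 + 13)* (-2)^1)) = 19584.53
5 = 5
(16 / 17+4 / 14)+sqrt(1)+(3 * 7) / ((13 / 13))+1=2883 / 119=24.23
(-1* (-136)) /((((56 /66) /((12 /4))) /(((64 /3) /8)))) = 8976 /7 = 1282.29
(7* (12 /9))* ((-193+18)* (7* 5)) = -171500 /3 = -57166.67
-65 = -65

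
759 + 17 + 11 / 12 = 9323 / 12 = 776.92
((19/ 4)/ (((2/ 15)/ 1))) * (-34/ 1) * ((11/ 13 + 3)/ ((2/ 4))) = -121125/ 13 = -9317.31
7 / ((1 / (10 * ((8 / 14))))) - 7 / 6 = 233 / 6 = 38.83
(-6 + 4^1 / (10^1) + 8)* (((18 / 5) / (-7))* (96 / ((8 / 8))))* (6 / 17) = -124416 / 2975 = -41.82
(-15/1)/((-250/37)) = 111/50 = 2.22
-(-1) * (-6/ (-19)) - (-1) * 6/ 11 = 180/ 209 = 0.86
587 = 587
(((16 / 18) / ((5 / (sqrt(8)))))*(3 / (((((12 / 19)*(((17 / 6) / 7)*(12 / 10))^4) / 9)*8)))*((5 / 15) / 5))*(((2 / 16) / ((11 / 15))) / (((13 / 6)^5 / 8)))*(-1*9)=-199537506000*sqrt(2) / 341118389183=-0.83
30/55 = 6/11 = 0.55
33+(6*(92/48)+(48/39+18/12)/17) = 9870/221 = 44.66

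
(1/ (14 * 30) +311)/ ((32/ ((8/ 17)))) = 130621/ 28560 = 4.57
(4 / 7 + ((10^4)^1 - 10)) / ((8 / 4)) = 34967 / 7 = 4995.29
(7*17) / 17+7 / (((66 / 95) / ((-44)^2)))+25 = 58616 / 3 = 19538.67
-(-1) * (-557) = -557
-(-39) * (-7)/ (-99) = 91/ 33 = 2.76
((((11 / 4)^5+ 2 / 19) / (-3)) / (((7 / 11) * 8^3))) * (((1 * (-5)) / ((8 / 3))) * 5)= 120293525 / 79691776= 1.51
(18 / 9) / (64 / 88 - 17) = -22 / 179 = -0.12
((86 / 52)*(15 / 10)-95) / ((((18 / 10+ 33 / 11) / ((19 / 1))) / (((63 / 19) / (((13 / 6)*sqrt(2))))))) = -396.30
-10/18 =-0.56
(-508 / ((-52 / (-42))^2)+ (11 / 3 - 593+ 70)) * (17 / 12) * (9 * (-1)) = 7332491 / 676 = 10846.88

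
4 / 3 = 1.33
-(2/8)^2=-1/16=-0.06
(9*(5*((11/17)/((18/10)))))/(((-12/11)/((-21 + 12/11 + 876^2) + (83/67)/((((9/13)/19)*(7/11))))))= -4899343800725/430542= -11379479.36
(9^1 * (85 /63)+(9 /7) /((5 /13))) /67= 542 /2345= 0.23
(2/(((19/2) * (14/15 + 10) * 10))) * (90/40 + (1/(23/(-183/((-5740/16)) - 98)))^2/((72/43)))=509021915711/20366114147400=0.02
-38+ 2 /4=-37.50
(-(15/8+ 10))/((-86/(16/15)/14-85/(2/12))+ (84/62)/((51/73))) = 700910/30327691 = 0.02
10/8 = 5/4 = 1.25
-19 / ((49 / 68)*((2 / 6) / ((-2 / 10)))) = 3876 / 245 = 15.82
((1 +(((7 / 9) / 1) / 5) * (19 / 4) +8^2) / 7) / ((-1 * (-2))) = 4.70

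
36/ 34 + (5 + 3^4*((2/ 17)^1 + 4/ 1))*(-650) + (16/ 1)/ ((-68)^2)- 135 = -63631458/ 289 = -220178.06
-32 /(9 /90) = -320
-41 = -41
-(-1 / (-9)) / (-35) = 1 / 315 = 0.00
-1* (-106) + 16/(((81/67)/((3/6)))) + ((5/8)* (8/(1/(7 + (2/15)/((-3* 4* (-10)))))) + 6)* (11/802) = 147047599/1299240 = 113.18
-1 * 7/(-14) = 1/2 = 0.50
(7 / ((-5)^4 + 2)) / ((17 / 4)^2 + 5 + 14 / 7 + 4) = 112 / 291555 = 0.00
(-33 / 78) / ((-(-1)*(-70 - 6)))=11 / 1976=0.01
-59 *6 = -354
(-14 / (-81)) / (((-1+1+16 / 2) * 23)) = 7 / 7452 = 0.00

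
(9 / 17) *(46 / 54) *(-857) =-19711 / 51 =-386.49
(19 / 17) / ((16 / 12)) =57 / 68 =0.84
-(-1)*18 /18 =1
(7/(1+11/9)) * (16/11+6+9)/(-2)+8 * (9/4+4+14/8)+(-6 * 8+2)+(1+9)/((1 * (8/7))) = 367/440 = 0.83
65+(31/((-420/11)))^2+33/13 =156390853/2293200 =68.20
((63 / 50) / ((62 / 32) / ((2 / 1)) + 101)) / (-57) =-0.00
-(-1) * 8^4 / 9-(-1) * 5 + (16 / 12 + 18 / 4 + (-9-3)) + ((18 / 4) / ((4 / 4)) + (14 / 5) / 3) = 20672 / 45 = 459.38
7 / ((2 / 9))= 63 / 2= 31.50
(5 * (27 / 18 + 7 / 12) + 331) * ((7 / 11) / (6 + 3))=28679 / 1188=24.14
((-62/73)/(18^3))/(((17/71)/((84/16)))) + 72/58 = 173253485/139925232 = 1.24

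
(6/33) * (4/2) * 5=20/11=1.82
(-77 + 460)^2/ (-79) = -146689/ 79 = -1856.82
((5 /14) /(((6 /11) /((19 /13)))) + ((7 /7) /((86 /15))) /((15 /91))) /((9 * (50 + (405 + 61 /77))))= 1040831 /2118815712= 0.00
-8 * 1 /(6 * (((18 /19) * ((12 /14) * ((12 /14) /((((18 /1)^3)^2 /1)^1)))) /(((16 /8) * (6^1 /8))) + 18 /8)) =-48866328 /82461929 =-0.59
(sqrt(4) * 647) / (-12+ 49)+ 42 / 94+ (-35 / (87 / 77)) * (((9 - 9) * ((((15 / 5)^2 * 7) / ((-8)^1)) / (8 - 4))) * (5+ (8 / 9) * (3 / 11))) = 61595 / 1739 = 35.42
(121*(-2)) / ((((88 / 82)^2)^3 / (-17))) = 2693.09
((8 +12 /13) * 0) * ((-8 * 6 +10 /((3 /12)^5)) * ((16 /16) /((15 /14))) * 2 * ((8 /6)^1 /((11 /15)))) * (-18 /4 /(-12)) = 0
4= 4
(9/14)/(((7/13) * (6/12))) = 117/49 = 2.39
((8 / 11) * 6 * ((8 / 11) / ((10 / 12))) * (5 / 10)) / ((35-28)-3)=288 / 605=0.48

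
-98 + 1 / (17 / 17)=-97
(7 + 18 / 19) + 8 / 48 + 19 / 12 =9.70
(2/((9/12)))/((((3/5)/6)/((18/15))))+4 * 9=68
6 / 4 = 3 / 2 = 1.50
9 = 9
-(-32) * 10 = 320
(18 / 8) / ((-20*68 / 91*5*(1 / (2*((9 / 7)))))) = -1053 / 13600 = -0.08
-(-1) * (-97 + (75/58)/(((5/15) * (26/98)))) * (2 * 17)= -2800.85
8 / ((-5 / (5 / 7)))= -8 / 7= -1.14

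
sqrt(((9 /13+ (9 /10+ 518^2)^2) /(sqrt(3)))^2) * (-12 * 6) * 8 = -23943289046799.73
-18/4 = -9/2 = -4.50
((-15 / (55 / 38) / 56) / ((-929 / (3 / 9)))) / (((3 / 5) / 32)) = 760 / 214599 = 0.00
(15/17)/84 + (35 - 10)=11905/476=25.01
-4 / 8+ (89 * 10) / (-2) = -891 / 2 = -445.50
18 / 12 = 1.50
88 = 88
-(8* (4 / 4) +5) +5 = -8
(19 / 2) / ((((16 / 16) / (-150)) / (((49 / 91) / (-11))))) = 9975 / 143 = 69.76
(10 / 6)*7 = 35 / 3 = 11.67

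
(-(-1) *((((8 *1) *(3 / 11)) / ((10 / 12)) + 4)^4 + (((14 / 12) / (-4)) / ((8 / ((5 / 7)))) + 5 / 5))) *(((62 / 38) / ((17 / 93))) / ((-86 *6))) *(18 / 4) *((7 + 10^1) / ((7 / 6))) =-1535109940231137 / 705110560000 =-2177.12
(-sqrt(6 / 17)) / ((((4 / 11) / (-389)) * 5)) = 4279 * sqrt(102) / 340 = 127.11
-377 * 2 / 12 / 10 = -377 / 60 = -6.28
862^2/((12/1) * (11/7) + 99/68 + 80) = 7407.25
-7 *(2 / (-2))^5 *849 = 5943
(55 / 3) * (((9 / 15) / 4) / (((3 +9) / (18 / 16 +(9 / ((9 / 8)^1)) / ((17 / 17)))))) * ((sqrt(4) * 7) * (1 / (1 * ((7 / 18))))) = 2409 / 32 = 75.28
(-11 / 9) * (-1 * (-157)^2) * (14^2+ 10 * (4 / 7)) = 382848268 / 63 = 6076956.63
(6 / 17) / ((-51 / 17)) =-2 / 17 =-0.12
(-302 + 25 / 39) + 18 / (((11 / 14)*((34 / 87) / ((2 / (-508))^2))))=-70896773479 / 235257594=-301.36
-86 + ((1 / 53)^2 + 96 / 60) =-1185393 / 14045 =-84.40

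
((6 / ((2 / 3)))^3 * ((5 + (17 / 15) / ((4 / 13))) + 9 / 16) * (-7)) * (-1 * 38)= 71715861 / 40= 1792896.52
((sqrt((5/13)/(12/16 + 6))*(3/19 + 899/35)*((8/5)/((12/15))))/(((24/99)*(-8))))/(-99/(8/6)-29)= 7271*sqrt(195)/1647870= 0.06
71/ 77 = 0.92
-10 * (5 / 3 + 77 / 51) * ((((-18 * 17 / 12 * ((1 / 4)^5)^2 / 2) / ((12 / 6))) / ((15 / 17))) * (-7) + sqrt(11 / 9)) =-180 * sqrt(11) / 17 - 3213 / 2097152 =-35.12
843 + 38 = 881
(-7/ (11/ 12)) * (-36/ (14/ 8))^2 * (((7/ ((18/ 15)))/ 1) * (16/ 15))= -221184/ 11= -20107.64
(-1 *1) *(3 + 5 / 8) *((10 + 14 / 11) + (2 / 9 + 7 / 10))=-350117 / 7920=-44.21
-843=-843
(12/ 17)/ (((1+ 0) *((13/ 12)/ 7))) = 1008/ 221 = 4.56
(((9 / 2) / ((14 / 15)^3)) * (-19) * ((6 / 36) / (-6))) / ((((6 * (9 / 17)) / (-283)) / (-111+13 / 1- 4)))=582732375 / 21952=26545.75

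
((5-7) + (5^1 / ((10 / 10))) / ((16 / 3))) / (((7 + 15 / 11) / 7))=-1309 / 1472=-0.89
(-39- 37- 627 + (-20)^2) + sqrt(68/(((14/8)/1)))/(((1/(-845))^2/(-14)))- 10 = -5712200*sqrt(119)- 313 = -62313058.34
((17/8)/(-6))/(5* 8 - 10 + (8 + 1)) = -17/1872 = -0.01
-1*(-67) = 67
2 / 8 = 1 / 4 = 0.25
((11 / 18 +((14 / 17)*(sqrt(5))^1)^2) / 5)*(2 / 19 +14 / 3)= 166552 / 43605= 3.82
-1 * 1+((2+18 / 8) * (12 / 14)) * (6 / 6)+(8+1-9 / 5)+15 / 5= 899 / 70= 12.84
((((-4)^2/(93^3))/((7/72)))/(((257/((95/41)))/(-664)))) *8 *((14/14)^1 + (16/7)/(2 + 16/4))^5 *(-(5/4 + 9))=331223879403520/656650037252727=0.50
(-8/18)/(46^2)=-1/4761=-0.00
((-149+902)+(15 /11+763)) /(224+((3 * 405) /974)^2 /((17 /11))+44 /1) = 269183968972 /47722469641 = 5.64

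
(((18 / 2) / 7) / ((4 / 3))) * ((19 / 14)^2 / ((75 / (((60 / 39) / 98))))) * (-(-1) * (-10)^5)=-8122500 / 218491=-37.18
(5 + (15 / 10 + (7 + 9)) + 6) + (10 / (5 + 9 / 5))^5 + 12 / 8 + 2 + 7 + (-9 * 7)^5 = -1409117907494303 / 1419857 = -992436497.12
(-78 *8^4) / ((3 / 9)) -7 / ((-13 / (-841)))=-12465919 / 13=-958916.85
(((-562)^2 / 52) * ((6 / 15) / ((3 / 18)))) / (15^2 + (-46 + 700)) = 315844 / 19045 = 16.58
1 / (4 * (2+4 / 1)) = 1 / 24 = 0.04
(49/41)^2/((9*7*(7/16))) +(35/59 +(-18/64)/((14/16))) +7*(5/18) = 56685799/24993108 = 2.27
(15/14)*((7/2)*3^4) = 1215/4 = 303.75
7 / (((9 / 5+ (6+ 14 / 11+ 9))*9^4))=55 / 931662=0.00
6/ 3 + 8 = 10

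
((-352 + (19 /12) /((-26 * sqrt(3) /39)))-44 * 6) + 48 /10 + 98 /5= -2958 /5-19 * sqrt(3) /24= -592.97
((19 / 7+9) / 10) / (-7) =-41 / 245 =-0.17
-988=-988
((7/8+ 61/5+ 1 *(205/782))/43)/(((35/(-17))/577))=-86.93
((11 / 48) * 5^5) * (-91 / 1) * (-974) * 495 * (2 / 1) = 251360484375 / 4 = 62840121093.75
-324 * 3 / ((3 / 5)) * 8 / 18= -720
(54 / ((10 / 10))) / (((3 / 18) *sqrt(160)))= 81 *sqrt(10) / 10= 25.61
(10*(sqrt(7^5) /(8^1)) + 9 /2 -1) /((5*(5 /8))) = 28 /25 + 98*sqrt(7) /5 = 52.98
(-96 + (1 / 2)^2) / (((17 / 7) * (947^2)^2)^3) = -131369 / 10223662481870972692452532548921788076932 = -0.00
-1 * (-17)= 17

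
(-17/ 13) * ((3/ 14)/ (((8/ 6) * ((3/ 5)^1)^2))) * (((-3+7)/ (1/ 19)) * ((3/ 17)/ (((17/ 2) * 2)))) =-1425/ 3094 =-0.46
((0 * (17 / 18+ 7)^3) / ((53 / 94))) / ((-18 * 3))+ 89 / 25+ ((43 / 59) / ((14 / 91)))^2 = 9051261 / 348100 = 26.00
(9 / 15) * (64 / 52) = 48 / 65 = 0.74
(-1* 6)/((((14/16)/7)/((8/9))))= -128/3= -42.67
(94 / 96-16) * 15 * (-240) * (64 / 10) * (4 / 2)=692160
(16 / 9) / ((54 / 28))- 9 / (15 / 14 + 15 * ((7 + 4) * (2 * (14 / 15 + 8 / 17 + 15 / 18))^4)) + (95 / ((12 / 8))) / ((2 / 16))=32194986375548793386 / 63427355903162817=507.59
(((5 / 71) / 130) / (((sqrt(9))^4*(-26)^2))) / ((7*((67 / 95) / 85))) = 8075 / 47406321144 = 0.00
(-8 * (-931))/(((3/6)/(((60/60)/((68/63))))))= 234612/17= 13800.71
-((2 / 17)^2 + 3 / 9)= -0.35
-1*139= -139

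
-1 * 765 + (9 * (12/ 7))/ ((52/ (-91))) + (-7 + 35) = -764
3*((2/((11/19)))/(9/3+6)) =38/33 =1.15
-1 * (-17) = 17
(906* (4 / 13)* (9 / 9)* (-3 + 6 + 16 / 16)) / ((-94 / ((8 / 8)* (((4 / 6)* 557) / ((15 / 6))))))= -5382848 / 3055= -1761.98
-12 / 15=-4 / 5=-0.80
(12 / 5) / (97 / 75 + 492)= 180 / 36997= 0.00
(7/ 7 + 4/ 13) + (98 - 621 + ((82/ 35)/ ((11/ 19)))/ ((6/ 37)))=-7458511/ 15015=-496.74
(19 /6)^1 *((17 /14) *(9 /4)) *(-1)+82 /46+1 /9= -6.76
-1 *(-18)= 18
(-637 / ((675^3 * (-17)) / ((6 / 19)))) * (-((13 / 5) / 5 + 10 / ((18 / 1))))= -308308 / 7450323046875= -0.00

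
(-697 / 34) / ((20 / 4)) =-41 / 10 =-4.10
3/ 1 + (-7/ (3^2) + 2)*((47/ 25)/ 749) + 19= 3708067/ 168525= 22.00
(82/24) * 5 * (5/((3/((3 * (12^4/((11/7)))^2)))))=1799652556800/121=14873161626.45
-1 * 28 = -28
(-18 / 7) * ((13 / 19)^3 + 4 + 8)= -1521090 / 48013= -31.68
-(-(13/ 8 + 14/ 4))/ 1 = 41/ 8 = 5.12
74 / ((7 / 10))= 740 / 7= 105.71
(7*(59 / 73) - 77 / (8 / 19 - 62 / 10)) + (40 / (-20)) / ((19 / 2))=14293600 / 761463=18.77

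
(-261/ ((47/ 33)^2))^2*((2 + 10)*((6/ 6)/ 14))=484716746646/ 34157767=14190.53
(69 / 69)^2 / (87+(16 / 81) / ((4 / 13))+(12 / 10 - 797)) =-405 / 286804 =-0.00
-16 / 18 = -8 / 9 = -0.89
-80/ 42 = -1.90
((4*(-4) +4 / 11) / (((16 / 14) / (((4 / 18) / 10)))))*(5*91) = -27391 / 198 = -138.34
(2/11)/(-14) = -1/77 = -0.01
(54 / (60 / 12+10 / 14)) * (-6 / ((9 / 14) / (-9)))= 3969 / 5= 793.80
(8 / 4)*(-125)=-250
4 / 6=2 / 3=0.67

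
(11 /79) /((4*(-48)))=-0.00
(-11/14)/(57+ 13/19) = -209/15344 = -0.01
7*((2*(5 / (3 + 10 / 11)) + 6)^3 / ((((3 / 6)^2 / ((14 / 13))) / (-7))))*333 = -45537773912064 / 1033591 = -44057827.43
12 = 12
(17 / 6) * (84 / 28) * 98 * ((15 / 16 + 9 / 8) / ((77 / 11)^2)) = 561 / 16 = 35.06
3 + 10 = 13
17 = 17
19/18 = 1.06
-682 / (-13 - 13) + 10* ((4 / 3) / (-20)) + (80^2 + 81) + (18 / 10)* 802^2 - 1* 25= 227028509 / 195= 1164248.76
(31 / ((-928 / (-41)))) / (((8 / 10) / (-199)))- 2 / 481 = -608301669 / 1785472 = -340.70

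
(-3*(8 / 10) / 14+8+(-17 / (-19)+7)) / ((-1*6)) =-5228 / 1995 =-2.62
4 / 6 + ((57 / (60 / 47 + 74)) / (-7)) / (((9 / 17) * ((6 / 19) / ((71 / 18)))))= -15129713 / 8024184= -1.89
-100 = -100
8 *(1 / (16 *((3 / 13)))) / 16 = 13 / 96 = 0.14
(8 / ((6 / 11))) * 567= 8316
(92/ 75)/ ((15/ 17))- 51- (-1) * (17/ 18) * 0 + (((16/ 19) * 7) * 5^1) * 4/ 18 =-306803/ 7125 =-43.06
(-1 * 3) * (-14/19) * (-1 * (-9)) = 378/19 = 19.89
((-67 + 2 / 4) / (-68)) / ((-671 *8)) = -133 / 730048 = -0.00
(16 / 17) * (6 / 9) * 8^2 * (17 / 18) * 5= 5120 / 27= 189.63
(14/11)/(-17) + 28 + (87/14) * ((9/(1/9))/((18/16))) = 622238/1309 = 475.35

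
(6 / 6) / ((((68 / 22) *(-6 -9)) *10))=-11 / 5100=-0.00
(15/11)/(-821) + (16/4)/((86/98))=1769431/388333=4.56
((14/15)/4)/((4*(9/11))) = 77/1080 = 0.07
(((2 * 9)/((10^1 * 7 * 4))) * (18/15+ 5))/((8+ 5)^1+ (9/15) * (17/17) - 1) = 31/980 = 0.03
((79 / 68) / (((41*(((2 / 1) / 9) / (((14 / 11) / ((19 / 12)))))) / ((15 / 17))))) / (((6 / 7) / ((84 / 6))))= 3658095 / 2476441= 1.48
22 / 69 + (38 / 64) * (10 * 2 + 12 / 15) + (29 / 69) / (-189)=3303707 / 260820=12.67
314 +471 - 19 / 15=11756 / 15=783.73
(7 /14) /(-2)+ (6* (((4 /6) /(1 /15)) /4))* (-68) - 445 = -5861 /4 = -1465.25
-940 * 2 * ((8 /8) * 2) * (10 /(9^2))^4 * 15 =-188000000 /14348907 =-13.10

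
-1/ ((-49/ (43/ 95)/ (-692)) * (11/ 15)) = -89268/ 10241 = -8.72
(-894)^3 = -714516984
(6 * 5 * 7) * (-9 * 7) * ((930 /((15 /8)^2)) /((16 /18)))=-3937248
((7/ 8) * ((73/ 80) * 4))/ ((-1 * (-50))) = 511/ 8000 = 0.06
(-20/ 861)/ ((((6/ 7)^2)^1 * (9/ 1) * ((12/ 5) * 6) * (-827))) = 175/ 593236872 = 0.00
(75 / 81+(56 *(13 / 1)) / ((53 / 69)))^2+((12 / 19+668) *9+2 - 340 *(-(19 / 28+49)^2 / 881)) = 6093594084407021603 / 6718384390284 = 907002.89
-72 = -72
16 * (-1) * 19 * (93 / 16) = -1767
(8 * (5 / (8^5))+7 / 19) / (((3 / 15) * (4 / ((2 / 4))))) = 143835 / 622592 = 0.23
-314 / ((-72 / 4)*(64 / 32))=157 / 18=8.72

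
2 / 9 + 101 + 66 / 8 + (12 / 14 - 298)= -47293 / 252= -187.67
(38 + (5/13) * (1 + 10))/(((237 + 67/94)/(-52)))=-206424/22345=-9.24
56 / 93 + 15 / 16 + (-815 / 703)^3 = -0.02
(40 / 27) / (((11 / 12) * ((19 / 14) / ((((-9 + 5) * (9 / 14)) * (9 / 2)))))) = -2880 / 209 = -13.78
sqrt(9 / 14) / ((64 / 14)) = 0.18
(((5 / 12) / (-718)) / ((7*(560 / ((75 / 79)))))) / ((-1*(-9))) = -25 / 1600921728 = -0.00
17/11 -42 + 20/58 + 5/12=-39.69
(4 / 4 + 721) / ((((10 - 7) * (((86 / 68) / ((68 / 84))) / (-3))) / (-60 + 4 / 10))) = 124360168 / 4515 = 27543.78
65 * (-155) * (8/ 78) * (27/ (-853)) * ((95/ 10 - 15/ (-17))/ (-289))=-4924350/ 4190789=-1.18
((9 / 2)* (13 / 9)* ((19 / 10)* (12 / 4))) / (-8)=-741 / 160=-4.63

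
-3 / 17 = -0.18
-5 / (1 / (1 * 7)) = -35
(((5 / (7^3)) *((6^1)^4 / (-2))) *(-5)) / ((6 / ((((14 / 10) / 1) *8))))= 4320 / 49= 88.16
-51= -51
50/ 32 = 25/ 16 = 1.56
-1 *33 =-33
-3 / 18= -1 / 6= -0.17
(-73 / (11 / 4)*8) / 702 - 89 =-344797 / 3861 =-89.30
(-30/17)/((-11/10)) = 300/187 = 1.60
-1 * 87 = -87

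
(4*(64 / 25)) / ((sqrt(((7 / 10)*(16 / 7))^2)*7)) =32 / 35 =0.91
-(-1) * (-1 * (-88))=88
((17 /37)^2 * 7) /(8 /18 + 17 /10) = 182070 /264217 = 0.69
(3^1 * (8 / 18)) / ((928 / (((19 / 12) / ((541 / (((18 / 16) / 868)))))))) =0.00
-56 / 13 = -4.31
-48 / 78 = -8 / 13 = -0.62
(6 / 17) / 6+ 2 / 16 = 25 / 136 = 0.18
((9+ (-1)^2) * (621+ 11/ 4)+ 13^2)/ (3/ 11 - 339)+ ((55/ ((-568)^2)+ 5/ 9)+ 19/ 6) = -3043520005/ 200349504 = -15.19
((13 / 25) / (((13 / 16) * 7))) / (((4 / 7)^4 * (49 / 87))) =609 / 400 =1.52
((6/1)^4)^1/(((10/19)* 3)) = 4104/5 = 820.80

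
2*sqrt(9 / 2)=3*sqrt(2)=4.24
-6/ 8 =-3/ 4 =-0.75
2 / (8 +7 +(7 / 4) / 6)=48 / 367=0.13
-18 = -18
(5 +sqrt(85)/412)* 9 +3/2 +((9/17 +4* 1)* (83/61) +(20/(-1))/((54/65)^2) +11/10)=9* sqrt(85)/412 +93683644/3779865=24.99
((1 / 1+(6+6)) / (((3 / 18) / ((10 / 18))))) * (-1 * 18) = -780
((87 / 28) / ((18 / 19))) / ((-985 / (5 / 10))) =-551 / 330960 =-0.00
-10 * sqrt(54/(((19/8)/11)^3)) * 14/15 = -9856 * sqrt(627)/361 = -683.64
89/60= 1.48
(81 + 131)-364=-152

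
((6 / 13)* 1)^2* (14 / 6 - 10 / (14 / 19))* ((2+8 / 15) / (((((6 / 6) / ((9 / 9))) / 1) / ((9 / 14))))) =-161424 / 41405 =-3.90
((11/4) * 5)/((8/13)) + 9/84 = 5029/224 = 22.45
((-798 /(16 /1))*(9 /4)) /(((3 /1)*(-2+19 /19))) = 1197 /32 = 37.41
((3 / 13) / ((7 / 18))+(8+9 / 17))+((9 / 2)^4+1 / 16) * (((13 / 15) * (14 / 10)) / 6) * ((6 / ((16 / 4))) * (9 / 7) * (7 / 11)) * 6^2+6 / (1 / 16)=3769.40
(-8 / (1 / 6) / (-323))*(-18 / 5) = -864 / 1615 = -0.53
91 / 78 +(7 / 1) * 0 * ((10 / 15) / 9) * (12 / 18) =1.17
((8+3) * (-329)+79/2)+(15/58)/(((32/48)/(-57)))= -3601.61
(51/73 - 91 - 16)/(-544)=485/2482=0.20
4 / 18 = 2 / 9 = 0.22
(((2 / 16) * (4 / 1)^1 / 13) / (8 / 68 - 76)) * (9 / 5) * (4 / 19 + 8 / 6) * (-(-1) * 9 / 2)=-1683 / 265525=-0.01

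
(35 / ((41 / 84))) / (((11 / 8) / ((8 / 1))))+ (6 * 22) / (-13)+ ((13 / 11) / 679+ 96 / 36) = 409.72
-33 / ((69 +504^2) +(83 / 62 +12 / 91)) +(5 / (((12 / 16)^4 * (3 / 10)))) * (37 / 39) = 678930294126478 / 13585808951559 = 49.97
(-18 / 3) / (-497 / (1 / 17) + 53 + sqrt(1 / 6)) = 6*sqrt(6) / 422956895 + 302256 / 422956895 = 0.00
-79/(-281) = 79/281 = 0.28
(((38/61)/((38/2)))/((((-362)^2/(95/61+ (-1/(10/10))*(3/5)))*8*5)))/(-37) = -73/451043619700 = -0.00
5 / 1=5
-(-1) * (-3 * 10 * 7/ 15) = -14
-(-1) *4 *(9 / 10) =18 / 5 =3.60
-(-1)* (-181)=-181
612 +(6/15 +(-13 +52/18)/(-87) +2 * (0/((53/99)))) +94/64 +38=81680677/125280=651.98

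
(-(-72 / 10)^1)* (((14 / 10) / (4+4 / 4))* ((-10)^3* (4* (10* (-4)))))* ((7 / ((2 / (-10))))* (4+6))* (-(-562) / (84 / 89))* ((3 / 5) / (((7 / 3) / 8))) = -138289766400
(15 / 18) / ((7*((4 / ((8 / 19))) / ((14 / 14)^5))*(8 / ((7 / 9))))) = 5 / 4104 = 0.00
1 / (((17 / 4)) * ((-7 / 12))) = -48 / 119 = -0.40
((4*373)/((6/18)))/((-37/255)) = -1141380/37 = -30848.11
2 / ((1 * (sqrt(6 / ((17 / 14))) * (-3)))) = -sqrt(357) / 63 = -0.30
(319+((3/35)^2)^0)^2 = 102400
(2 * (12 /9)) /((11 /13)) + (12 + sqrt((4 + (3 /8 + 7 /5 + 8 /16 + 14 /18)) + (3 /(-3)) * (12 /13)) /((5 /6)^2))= 3 * sqrt(3729310) /1625 + 500 /33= 18.72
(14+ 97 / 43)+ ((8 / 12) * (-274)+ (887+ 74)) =102502 / 129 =794.59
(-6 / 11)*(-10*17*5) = 5100 / 11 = 463.64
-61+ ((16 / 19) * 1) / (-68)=-19707 / 323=-61.01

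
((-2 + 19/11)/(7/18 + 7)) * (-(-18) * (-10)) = 9720/1463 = 6.64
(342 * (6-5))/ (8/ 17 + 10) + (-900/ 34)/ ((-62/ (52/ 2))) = 2052639/ 46903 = 43.76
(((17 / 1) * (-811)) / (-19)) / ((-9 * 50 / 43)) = -592841 / 8550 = -69.34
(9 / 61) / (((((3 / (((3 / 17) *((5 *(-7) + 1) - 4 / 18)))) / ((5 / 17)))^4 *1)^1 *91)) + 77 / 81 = 3834324024024109 / 4032664449369777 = 0.95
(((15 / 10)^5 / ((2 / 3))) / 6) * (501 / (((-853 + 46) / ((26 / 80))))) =-527553 / 1377280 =-0.38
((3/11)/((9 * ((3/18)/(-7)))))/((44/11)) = -0.32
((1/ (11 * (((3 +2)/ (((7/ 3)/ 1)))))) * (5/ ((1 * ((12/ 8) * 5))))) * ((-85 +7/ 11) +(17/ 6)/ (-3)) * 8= -945896/ 49005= -19.30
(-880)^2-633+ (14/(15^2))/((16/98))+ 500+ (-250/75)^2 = 696850643/900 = 774278.49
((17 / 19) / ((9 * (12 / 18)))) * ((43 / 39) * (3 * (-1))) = -731 / 1482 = -0.49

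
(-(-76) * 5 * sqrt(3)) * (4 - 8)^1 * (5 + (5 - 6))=-6080 * sqrt(3)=-10530.87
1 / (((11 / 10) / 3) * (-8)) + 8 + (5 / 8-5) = 289 / 88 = 3.28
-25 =-25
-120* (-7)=840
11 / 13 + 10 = 141 / 13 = 10.85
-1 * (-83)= 83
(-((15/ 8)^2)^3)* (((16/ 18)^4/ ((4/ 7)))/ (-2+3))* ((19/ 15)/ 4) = -415625/ 27648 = -15.03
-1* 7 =-7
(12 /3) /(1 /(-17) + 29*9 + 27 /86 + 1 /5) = 29240 /1911237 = 0.02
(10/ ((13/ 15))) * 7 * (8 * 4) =33600/ 13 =2584.62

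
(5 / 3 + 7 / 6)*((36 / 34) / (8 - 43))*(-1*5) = 3 / 7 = 0.43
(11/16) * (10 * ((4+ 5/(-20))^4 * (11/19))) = 30628125/38912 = 787.11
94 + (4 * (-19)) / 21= 1898 / 21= 90.38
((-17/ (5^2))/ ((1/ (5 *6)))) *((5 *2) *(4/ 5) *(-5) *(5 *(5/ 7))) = 20400/ 7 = 2914.29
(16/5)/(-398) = -8/995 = -0.01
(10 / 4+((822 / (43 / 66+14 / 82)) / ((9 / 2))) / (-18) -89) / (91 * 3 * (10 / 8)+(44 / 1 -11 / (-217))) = -1718041514 / 6697181025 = -0.26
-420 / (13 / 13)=-420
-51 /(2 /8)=-204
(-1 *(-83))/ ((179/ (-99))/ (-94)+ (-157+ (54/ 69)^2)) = -0.53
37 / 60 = 0.62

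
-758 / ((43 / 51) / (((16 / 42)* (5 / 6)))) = -257720 / 903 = -285.40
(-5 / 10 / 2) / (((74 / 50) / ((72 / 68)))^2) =-0.13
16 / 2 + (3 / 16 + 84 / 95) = 13789 / 1520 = 9.07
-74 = -74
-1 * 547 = -547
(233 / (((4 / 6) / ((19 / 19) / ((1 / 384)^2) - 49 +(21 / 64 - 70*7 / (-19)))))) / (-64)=-125315791029 / 155648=-805123.04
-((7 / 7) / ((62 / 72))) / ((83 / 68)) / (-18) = 0.05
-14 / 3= -4.67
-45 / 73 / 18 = -5 / 146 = -0.03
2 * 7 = 14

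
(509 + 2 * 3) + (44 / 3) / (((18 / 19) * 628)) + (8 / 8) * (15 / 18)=2186722 / 4239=515.86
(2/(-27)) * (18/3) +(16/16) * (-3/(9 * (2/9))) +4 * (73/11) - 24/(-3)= 6455/198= 32.60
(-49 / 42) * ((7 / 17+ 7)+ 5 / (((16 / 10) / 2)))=-15.94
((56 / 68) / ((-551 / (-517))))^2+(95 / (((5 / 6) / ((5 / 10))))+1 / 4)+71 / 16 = 87438278347 / 1403851024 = 62.28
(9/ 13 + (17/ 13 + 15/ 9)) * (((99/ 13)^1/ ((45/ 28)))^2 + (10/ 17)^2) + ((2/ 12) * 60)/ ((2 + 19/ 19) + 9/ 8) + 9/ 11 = 3499071391/ 40293825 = 86.84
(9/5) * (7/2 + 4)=13.50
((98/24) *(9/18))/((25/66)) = 539/100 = 5.39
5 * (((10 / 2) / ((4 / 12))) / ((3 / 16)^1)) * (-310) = -124000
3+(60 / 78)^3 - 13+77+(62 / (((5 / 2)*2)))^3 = 1974.08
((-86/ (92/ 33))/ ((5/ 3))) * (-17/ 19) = 16.56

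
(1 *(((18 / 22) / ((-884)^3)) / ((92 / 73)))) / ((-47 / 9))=5913 / 32857549094656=0.00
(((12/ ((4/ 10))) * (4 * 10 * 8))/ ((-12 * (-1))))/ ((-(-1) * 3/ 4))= 3200/ 3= 1066.67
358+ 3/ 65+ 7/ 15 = 13982/ 39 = 358.51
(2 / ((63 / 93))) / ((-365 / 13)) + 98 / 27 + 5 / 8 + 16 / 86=102885599 / 23730840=4.34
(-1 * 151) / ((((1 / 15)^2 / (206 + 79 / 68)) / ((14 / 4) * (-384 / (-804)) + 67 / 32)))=-3863784825225 / 145792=-26502035.95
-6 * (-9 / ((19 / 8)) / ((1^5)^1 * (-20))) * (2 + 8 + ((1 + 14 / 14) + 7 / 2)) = -1674 / 95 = -17.62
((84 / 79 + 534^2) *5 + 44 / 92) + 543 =2591639420 / 1817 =1426328.79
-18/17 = -1.06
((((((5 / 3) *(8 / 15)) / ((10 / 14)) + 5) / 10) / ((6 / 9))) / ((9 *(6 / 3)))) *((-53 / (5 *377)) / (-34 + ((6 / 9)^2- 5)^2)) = 44679 / 404521000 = 0.00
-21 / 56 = -3 / 8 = -0.38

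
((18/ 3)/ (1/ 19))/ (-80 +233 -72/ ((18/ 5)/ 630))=-0.01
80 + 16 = 96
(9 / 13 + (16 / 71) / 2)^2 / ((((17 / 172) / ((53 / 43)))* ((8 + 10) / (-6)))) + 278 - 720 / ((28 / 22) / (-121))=20902456586458 / 304138653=68726.73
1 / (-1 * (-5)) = 1 / 5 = 0.20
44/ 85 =0.52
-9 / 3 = -3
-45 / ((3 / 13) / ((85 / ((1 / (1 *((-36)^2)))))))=-21481200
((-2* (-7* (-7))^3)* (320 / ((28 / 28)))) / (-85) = 15059072 / 17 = 885827.76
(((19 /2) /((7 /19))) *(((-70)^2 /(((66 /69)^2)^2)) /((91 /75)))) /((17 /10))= 73175.69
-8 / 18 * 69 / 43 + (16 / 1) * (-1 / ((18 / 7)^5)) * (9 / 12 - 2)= -10873183 / 20312856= -0.54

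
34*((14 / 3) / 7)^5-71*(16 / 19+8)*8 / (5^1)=-23084672 / 23085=-999.99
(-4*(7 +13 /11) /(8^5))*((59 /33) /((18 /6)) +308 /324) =-3445 /2230272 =-0.00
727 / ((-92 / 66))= -23991 / 46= -521.54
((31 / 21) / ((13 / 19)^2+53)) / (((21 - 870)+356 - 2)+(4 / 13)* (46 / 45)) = -727415 / 13033591858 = -0.00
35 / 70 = 1 / 2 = 0.50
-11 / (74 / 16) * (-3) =264 / 37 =7.14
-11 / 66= -0.17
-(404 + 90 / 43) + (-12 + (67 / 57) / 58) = -59432387 / 142158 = -418.07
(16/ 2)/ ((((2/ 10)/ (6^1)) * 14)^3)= 27000/ 343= 78.72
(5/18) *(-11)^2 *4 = 134.44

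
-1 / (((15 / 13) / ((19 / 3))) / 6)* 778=-384332 / 15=-25622.13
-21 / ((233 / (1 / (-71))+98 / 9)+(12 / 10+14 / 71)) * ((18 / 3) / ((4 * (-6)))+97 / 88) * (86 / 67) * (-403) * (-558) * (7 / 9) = 18922767625125 / 77850240094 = 243.07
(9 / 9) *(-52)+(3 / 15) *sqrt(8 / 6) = -52+2 *sqrt(3) / 15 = -51.77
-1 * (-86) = 86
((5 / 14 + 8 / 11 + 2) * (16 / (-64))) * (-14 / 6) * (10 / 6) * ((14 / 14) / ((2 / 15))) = 22.49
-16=-16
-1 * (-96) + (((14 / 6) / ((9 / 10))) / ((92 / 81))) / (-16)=70551 / 736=95.86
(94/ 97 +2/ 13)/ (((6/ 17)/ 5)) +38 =67978/ 1261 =53.91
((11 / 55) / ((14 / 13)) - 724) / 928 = -50667 / 64960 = -0.78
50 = 50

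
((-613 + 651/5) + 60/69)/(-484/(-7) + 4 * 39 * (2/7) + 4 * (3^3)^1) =-193977/89240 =-2.17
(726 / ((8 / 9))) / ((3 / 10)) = 5445 / 2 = 2722.50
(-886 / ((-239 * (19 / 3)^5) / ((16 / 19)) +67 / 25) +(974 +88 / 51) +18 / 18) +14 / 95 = 1330427073045828571 / 1361924066230755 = 976.87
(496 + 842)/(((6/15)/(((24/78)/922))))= 6690/5993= 1.12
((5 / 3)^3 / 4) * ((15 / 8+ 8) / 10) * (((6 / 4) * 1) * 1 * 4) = 6.86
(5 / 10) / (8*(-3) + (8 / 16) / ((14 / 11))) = -0.02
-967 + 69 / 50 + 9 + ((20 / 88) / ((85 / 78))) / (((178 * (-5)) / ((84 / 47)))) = -37414429031 / 39111050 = -956.62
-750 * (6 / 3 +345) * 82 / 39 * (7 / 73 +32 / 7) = -16965697500 / 6643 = -2553921.04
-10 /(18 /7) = -3.89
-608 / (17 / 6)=-3648 / 17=-214.59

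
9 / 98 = 0.09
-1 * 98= -98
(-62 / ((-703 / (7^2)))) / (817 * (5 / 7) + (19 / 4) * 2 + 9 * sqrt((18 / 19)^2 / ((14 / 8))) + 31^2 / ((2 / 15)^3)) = 73495279497584 / 6905084897364265957-440971776 * sqrt(7) / 6905084897364265957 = 0.00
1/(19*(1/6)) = 6/19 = 0.32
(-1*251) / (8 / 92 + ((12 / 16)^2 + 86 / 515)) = -47569520 / 154733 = -307.43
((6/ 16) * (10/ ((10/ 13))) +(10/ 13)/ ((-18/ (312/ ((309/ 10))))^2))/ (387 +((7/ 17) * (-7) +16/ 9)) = 598023127/ 45099113616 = 0.01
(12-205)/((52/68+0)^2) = -55777/169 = -330.04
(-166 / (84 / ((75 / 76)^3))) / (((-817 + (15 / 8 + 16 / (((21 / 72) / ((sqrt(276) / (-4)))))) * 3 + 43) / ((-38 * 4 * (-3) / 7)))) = 106291875 / 137758322 -39840000 * sqrt(69) / 482154127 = 0.09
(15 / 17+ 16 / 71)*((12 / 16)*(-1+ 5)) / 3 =1337 / 1207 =1.11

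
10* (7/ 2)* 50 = 1750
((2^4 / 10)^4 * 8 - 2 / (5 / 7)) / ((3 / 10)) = 62036 / 375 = 165.43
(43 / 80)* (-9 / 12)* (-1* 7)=903 / 320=2.82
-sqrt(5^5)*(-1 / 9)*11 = 275*sqrt(5) / 9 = 68.32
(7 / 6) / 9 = 7 / 54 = 0.13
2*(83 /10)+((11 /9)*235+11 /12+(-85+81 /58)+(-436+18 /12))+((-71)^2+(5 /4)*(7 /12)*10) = 50476639 /10440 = 4834.93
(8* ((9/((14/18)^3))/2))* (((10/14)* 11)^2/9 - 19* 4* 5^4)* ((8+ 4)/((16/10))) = -458055668250/16807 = -27253862.57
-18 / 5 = -3.60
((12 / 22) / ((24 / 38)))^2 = 361 / 484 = 0.75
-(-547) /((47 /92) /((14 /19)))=704536 /893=788.95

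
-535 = -535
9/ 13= 0.69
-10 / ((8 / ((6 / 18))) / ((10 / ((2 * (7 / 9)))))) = -75 / 28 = -2.68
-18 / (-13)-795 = -10317 / 13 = -793.62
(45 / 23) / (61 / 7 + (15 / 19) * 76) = 315 / 11063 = 0.03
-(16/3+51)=-169/3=-56.33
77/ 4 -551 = -2127/ 4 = -531.75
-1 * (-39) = 39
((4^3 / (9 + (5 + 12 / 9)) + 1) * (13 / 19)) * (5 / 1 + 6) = 17017 / 437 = 38.94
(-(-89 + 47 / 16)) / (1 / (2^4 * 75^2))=7745625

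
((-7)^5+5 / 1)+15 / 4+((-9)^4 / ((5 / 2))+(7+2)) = -283297 / 20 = -14164.85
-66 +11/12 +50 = -181/12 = -15.08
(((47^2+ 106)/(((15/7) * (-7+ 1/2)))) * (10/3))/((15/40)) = -518560/351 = -1477.38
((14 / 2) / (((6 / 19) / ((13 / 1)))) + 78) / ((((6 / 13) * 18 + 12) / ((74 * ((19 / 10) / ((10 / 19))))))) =381489277 / 79200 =4816.78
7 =7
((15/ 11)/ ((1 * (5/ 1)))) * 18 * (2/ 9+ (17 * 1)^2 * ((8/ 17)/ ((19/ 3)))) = 22260/ 209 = 106.51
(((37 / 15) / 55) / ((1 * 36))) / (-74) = -1 / 59400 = -0.00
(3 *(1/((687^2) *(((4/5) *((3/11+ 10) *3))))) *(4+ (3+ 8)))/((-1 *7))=-275/497769972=-0.00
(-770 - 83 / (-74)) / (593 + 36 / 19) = -1081043 / 836422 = -1.29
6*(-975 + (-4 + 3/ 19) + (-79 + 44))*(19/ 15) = -38526/ 5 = -7705.20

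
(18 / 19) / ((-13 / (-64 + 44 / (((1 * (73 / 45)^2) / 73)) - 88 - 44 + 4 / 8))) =-1346913 / 18031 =-74.70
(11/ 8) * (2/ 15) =0.18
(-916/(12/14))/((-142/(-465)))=-248465/71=-3499.51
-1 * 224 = -224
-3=-3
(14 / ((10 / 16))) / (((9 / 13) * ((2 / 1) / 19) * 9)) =13832 / 405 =34.15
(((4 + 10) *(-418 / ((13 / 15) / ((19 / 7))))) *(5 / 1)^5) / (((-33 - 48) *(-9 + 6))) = -248187500 / 1053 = -235695.63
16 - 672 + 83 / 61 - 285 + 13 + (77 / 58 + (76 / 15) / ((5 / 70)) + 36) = -43431343 / 53070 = -818.38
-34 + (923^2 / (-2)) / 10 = -42630.45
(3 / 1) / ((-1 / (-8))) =24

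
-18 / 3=-6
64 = 64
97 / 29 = 3.34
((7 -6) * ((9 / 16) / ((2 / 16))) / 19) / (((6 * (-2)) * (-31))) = 3 / 4712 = 0.00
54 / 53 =1.02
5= 5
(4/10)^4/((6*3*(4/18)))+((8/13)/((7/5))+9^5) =3358437239/56875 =59049.45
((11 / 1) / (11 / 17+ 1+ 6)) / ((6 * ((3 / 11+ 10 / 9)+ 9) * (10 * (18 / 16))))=2057 / 1002300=0.00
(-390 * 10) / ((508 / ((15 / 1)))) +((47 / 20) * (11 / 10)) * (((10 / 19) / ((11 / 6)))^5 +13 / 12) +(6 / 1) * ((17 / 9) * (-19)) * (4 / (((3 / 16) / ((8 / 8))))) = -4706.13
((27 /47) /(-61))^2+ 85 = 698674294 /8219689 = 85.00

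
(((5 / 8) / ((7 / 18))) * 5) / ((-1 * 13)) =-225 / 364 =-0.62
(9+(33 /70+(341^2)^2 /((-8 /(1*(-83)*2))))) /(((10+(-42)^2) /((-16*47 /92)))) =-1846126730722457 /1428070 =-1292742464.11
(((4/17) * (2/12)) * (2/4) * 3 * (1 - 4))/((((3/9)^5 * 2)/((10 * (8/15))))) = -1944/17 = -114.35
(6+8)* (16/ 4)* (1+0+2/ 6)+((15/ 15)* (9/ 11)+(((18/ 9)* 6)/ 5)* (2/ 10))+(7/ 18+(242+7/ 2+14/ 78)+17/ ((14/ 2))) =73076908/ 225225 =324.46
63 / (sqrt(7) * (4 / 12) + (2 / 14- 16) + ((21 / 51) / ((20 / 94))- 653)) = -0.09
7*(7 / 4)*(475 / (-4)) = -23275 / 16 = -1454.69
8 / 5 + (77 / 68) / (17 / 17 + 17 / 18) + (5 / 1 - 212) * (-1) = 35561 / 170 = 209.18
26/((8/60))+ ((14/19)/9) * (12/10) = 55603/285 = 195.10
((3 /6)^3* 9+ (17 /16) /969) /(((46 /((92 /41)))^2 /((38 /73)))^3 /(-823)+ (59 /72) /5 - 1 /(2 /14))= -146459894880 /83155097671756693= -0.00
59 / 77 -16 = -1173 / 77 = -15.23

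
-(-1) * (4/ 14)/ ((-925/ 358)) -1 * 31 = -31.11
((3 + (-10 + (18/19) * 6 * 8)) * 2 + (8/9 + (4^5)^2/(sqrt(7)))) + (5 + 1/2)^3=334081/1368 + 1048576 * sqrt(7)/7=396568.69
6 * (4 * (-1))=-24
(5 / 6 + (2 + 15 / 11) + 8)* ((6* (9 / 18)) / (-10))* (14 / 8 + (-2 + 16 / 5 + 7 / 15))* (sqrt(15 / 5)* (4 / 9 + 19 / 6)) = -429065* sqrt(3) / 9504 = -78.19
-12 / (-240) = 1 / 20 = 0.05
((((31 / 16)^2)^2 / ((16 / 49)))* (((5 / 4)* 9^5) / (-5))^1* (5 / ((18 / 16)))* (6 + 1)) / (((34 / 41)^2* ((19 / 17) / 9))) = -157213979273827035 / 677380096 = -232091229.43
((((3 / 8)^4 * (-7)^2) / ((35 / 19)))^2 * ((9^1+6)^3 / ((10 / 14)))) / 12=7311624327 / 67108864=108.95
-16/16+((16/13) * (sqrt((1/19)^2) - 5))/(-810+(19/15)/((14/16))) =-10405943/10484903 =-0.99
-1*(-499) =499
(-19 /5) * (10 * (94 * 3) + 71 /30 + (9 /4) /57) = -3217543 /300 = -10725.14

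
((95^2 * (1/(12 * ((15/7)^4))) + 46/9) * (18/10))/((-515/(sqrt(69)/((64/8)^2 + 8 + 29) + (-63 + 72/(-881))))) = 244767367/27222900 - 990961 * sqrt(69)/702202500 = 8.98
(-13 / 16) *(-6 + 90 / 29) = 273 / 116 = 2.35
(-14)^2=196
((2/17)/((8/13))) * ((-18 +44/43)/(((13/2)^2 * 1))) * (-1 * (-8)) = -5840/9503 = -0.61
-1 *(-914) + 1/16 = 14625/16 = 914.06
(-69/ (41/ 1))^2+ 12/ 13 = 82065/ 21853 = 3.76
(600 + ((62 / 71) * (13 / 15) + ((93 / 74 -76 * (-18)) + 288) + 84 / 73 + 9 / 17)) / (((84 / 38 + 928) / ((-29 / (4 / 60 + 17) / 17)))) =-121773916806109 / 501516917251072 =-0.24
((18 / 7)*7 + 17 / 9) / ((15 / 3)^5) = 179 / 28125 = 0.01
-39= -39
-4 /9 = -0.44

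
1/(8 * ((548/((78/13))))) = 3/2192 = 0.00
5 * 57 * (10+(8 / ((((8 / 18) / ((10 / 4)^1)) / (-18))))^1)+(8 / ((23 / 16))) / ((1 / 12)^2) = -5225568 / 23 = -227198.61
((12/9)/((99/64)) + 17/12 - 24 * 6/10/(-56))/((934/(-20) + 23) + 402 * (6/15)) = 105437/5700618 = 0.02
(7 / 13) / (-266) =-1 / 494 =-0.00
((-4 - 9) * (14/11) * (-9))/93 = 546/341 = 1.60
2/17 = 0.12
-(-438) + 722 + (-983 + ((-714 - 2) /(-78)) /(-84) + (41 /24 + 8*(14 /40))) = 5942633 /32760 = 181.40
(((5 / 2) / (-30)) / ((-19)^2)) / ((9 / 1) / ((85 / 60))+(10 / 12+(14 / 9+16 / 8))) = -51 / 2373214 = -0.00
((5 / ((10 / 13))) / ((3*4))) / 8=13 / 192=0.07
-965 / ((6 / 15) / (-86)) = 207475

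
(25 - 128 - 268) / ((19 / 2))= -742 / 19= -39.05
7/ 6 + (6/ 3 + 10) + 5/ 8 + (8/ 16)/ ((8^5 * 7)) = 18980867/ 1376256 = 13.79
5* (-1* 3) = -15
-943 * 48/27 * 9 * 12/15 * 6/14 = -181056/35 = -5173.03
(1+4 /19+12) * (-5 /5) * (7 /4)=-1757 /76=-23.12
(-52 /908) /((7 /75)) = -975 /1589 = -0.61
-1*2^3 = -8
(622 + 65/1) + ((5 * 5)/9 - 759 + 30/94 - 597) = -281677/423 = -665.90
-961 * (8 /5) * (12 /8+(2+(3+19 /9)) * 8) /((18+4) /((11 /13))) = -3453.03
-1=-1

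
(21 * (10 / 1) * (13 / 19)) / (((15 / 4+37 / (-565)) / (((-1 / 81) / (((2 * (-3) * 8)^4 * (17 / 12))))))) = -257075 / 4015582636032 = -0.00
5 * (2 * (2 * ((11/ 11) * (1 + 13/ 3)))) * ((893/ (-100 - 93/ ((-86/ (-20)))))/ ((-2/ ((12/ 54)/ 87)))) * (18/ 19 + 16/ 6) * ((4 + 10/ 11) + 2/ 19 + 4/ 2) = 19530685312/ 770286429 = 25.36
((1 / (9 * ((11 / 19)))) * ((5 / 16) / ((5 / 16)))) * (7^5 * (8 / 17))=2554664 / 1683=1517.92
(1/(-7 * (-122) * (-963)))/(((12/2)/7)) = -1/704916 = -0.00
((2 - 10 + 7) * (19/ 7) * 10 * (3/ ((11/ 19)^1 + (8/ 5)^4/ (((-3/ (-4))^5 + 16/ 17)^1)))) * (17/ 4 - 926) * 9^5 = 15115958273593546875/ 20941211438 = 721828262.82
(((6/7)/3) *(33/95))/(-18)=-11/1995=-0.01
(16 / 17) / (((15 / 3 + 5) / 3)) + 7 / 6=739 / 510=1.45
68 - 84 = -16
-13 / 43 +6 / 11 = 115 / 473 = 0.24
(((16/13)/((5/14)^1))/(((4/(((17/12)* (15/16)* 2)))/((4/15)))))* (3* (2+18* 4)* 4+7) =546.18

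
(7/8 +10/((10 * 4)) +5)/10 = 49/80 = 0.61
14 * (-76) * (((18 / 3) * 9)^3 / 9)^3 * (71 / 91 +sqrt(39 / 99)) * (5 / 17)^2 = -1444968086614732800 / 3757 - 47487214114099200 * sqrt(429) / 3179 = -694002972531425.57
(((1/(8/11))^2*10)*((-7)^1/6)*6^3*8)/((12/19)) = -241395/4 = -60348.75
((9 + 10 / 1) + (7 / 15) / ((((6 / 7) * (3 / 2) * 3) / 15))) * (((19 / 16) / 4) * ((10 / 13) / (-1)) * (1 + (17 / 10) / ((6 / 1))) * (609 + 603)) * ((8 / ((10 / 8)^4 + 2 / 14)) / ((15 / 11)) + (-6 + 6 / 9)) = 1287163493 / 56835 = 22647.37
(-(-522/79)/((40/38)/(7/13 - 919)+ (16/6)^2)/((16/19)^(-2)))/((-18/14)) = -186149376/363159445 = -0.51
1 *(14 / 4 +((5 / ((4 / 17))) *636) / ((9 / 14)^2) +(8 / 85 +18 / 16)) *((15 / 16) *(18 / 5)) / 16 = 600513043 / 87040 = 6899.28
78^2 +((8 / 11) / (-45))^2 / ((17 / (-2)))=25342445572 / 4165425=6084.00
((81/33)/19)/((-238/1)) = -27/49742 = -0.00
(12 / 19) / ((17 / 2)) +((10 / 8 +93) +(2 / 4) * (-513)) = -209531 / 1292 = -162.18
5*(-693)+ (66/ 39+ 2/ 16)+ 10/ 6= -1079993/ 312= -3461.52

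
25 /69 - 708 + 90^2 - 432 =480265 /69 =6960.36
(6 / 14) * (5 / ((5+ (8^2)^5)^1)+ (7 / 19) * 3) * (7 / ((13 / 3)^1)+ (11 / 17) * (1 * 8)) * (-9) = -16032039316344 / 553692869821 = -28.95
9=9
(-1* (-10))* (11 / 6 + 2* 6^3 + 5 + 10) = 13465 / 3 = 4488.33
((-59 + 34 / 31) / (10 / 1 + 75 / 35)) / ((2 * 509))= -2513 / 536486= -0.00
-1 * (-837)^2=-700569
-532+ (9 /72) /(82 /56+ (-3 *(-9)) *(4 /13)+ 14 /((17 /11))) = -123981053 /233050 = -531.99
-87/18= -29/6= -4.83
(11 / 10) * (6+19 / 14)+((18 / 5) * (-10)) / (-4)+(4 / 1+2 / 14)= 2973 / 140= 21.24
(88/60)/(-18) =-0.08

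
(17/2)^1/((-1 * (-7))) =17/14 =1.21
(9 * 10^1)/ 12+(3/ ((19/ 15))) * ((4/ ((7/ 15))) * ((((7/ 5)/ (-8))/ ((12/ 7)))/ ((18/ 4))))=535/ 76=7.04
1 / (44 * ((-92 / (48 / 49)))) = -3 / 12397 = -0.00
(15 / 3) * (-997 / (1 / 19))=-94715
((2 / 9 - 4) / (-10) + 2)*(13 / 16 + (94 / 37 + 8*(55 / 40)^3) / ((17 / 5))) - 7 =20384821 / 1811520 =11.25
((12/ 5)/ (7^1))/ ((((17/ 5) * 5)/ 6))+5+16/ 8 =4237/ 595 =7.12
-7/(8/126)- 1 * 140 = -1001/4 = -250.25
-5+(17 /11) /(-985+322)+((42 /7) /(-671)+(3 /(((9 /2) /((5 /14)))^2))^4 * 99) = -14880231848163995 /2969359219854027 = -5.01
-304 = -304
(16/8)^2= 4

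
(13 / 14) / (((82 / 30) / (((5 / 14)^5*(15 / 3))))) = 3046875 / 308710976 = 0.01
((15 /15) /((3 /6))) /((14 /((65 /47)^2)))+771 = 11926198 /15463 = 771.27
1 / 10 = 0.10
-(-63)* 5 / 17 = 315 / 17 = 18.53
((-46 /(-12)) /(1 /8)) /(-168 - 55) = -92 /669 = -0.14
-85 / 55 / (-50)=17 / 550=0.03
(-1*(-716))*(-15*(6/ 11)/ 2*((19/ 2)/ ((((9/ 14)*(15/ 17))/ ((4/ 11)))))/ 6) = -3237752/ 1089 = -2973.14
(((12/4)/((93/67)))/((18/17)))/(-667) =-1139/372186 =-0.00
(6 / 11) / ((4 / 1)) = 3 / 22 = 0.14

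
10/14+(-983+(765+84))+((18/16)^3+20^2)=268.14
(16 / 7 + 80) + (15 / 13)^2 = 98919 / 1183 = 83.62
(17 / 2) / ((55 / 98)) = 833 / 55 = 15.15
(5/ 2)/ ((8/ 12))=15/ 4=3.75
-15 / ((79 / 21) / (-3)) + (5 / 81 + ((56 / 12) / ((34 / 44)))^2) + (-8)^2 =208039868 / 1849311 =112.50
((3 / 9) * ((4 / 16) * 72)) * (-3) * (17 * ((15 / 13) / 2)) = -2295 / 13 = -176.54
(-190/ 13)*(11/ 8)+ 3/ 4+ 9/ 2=-193/ 13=-14.85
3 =3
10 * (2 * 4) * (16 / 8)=160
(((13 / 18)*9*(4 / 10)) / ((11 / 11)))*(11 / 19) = 143 / 95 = 1.51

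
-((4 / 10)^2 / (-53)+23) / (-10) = 30471 / 13250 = 2.30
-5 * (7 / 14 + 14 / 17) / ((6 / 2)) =-75 / 34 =-2.21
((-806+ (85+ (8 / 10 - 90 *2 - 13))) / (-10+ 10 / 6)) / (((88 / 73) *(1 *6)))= 166659 / 11000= 15.15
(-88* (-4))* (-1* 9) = -3168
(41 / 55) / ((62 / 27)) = 1107 / 3410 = 0.32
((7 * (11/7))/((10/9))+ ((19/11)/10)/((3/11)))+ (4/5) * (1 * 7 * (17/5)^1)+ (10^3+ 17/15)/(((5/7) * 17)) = 5713/51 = 112.02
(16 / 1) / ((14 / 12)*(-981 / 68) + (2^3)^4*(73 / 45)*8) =97920 / 325217699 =0.00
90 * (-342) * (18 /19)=-29160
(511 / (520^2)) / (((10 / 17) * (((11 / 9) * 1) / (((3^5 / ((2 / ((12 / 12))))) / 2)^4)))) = 272607264823383 / 7614464000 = 35801.24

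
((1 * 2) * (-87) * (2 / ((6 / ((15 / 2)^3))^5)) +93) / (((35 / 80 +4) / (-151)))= 23673300563945664933 / 1163264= 20350754913713.19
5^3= 125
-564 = -564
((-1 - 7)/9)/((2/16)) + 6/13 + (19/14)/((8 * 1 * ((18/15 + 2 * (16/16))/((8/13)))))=-173417/26208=-6.62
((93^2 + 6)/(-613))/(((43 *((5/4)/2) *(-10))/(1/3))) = 2308/131795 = 0.02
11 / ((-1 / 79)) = -869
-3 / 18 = -1 / 6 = -0.17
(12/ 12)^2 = 1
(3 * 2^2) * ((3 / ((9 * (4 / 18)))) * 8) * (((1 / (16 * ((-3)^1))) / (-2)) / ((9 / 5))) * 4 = 10 / 3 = 3.33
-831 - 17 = -848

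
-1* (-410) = 410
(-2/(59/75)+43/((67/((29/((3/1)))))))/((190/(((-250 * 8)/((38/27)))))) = -39080700/1427033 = -27.39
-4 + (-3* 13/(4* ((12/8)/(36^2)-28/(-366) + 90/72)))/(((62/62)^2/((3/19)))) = -6859540/1329487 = -5.16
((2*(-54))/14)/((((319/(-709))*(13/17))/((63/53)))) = 5857758/219791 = 26.65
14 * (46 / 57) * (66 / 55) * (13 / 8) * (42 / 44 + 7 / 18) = 14651 / 495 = 29.60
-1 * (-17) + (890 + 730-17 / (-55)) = 90052 / 55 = 1637.31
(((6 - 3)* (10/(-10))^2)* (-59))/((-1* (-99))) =-59/33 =-1.79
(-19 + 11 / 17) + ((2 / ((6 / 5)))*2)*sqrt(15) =-312 / 17 + 10*sqrt(15) / 3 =-5.44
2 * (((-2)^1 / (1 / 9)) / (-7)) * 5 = 180 / 7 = 25.71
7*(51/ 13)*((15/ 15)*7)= 192.23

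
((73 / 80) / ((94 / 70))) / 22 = 511 / 16544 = 0.03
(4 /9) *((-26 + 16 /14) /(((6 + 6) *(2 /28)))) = -116 /9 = -12.89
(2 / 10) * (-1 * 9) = -9 / 5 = -1.80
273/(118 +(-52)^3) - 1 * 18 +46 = 187307/6690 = 28.00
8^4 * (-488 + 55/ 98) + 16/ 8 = -97830814/ 49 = -1996547.22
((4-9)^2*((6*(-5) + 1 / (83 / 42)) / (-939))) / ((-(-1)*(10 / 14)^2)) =39984 / 25979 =1.54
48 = 48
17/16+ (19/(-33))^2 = 1.39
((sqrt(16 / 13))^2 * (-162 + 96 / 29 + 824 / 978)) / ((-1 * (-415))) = -7162976 / 15301299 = -0.47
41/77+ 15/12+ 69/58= 26547/8932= 2.97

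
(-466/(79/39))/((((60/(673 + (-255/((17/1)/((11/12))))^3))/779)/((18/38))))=137815886403/50560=2725788.89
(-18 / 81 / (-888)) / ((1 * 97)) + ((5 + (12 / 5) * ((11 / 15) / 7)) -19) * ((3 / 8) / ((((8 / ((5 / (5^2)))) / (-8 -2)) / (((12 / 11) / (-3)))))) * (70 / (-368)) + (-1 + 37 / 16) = 5498189437 / 3922633440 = 1.40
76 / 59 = 1.29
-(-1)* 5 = 5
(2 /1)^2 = 4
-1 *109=-109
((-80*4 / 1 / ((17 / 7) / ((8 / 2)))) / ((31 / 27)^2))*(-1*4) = 26127360 / 16337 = 1599.28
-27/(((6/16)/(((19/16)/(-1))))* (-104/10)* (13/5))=-4275/1352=-3.16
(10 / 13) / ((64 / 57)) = 285 / 416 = 0.69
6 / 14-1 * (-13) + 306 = 2236 / 7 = 319.43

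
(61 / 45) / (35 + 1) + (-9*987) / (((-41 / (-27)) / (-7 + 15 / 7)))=1887208541 / 66420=28413.26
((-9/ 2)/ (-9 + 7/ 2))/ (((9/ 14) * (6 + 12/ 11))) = 7/ 39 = 0.18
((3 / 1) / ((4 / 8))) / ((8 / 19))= 57 / 4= 14.25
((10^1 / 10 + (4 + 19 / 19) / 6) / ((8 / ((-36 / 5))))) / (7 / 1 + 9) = -33 / 320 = -0.10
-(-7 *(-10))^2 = -4900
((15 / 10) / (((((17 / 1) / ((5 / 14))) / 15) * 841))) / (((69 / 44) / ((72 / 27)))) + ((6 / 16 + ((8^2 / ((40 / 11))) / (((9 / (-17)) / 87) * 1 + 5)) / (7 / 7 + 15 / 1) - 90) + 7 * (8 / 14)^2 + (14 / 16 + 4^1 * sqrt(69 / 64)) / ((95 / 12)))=-86.48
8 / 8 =1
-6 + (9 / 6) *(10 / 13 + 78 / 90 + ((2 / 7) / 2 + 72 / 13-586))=-397681 / 455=-874.02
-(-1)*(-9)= -9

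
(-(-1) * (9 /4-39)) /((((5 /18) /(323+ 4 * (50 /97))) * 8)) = -41715513 /7760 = -5375.71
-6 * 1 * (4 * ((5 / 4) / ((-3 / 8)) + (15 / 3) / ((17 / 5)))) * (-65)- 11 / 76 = -3754587 / 1292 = -2906.03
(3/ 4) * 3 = 9/ 4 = 2.25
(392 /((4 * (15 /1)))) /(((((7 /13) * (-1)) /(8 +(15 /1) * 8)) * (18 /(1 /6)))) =-5824 /405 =-14.38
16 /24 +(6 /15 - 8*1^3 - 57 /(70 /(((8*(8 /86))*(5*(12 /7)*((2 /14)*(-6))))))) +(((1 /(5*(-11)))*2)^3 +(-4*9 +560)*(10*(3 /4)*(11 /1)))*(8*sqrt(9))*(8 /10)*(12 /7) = 52373405677638664 /36807973125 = 1422882.09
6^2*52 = 1872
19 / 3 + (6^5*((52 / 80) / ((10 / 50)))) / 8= 3165.33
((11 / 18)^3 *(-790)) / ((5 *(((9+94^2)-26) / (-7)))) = 736043 / 25716204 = 0.03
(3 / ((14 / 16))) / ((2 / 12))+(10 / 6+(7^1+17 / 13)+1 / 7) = 8378 / 273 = 30.69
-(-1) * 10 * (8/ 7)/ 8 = 10/ 7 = 1.43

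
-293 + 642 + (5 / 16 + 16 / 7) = 39379 / 112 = 351.60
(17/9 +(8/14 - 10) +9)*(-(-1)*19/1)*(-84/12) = -194.22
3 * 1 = 3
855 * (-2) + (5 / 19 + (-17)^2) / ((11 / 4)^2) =-3843354 / 2299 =-1671.75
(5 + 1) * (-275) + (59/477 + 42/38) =-14942812/9063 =-1648.77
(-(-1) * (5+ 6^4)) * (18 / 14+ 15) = 21187.71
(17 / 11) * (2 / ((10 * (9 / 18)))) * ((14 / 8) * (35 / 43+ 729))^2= 205090831673 / 203390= 1008362.42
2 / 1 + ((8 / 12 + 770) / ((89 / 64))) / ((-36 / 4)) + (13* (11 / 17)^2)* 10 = -3574628 / 694467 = -5.15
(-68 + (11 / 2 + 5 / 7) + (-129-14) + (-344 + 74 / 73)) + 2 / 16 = -2238781 / 4088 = -547.65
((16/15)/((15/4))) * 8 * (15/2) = 256/15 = 17.07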